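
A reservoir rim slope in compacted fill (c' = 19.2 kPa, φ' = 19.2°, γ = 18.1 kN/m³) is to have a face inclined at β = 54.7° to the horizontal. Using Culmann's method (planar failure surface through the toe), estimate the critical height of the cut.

H_c = 17.59 m

Culmann's analysis gives the critical failure plane at α_cr = (β + φ')/2 = (54.7 + 19.2)/2 = 37.0°, and the critical height
H_c = (4c'/γ) · sinβ cosφ' / [1 − cos(β − φ')]
    = (4·19.2/18.1) · sin54.7°·cos19.2° / [1 − cos(35.5°)]
    = 4.243 · 0.8161·0.9444 / [1 − 0.8141]
    = 4.243 · 0.7707 / 0.1859
    = 17.59 m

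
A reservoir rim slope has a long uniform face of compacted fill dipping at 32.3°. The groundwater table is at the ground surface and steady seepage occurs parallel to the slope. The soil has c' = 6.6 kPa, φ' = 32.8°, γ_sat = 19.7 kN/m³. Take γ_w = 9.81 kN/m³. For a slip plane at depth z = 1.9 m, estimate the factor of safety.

With seepage parallel to the slope and the water table at the surface, the effective normal stress on the slip plane uses the buoyant unit weight γ' = γ_sat − γ_w while the driving shear stress uses γ_sat:
FS = [c' + γ' z cos²β tanφ'] / [γ_sat z sinβ cosβ]
γ' = 19.7 − 9.81 = 9.89 kN/m³
Numerator = 6.6 + 9.89·1.9·cos²32.3°·tan32.8° = 6.6 + 9.89·1.9·0.7145·0.6445 = 15.252 kPa
Denominator = 19.7·1.9·sin32.3°·cos32.3° = 19.7·1.9·0.5344·0.8453 = 16.906 kPa
FS = 15.252 / 16.906 = 0.902

FS = 0.90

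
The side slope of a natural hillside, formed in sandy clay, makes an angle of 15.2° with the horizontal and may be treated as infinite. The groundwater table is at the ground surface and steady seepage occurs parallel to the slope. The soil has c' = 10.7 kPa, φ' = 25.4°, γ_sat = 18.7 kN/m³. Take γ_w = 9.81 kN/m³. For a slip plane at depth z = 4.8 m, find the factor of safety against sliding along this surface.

FS = 1.30

With seepage parallel to the slope and the water table at the surface, the effective normal stress on the slip plane uses the buoyant unit weight γ' = γ_sat − γ_w while the driving shear stress uses γ_sat:
FS = [c' + γ' z cos²β tanφ'] / [γ_sat z sinβ cosβ]
γ' = 18.7 − 9.81 = 8.89 kN/m³
Numerator = 10.7 + 8.89·4.8·cos²15.2°·tan25.4° = 10.7 + 8.89·4.8·0.9313·0.4748 = 29.569 kPa
Denominator = 18.7·4.8·sin15.2°·cos15.2° = 18.7·4.8·0.2622·0.9650 = 22.711 kPa
FS = 29.569 / 22.711 = 1.302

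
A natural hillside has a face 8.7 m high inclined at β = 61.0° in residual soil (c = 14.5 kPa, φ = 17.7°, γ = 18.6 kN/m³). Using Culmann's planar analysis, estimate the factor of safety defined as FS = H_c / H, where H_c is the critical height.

FS = 1.10

H_c = (4c/γ) · sinβ cosφ / [1 − cos(β − φ)]
    = (4·14.5/18.6) · sin61.0°·cos17.7° / [1 − cos43.3°]
    = 3.118 · 0.8332 / 0.2722 = 9.54 m
FS = H_c / H = 9.54 / 8.7 = 1.097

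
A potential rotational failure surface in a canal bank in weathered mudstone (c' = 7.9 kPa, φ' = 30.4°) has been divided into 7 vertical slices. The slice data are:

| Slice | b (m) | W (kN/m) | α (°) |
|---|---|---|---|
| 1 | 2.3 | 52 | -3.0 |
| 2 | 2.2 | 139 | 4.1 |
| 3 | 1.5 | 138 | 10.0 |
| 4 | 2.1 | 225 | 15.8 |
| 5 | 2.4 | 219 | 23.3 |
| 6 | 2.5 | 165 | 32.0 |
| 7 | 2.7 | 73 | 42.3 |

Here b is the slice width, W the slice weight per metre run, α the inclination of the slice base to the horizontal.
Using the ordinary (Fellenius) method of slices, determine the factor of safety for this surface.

FS = 2.18

Ordinary method of slices: FS = Σ[c'·Δl_i + (W_i cosα_i)·tanφ'] / Σ W_i sinα_i, with Δl_i = b_i / cosα_i.
Slice 1: Δl = 2.3/cos(-3.0°) = 2.303 m; N'_1 = 52·cos(-3.0°) = 51.9; c'Δl = 18.19; W sinα = -2.7
Slice 2: Δl = 2.2/cos4.1° = 2.206 m; N'_2 = 139·cos4.1° = 138.6; c'Δl = 17.42; W sinα = 9.9
Slice 3: Δl = 1.5/cos10.0° = 1.523 m; N'_3 = 138·cos10.0° = 135.9; c'Δl = 12.03; W sinα = 24.0
Slice 4: Δl = 2.1/cos15.8° = 2.182 m; N'_4 = 225·cos15.8° = 216.5; c'Δl = 17.24; W sinα = 61.3
Slice 5: Δl = 2.4/cos23.3° = 2.613 m; N'_5 = 219·cos23.3° = 201.1; c'Δl = 20.64; W sinα = 86.6
Slice 6: Δl = 2.5/cos32.0° = 2.948 m; N'_6 = 165·cos32.0° = 139.9; c'Δl = 23.29; W sinα = 87.4
Slice 7: Δl = 2.7/cos42.3° = 3.650 m; N'_7 = 73·cos42.3° = 54.0; c'Δl = 28.84; W sinα = 49.1
Σc'Δl = 137.7 kN/m; ΣN' = 938.0 kN/m; ΣW sinα = 315.6 kN/m
Resisting = 137.7 + 938.0·tan30.4° = 137.7 + 550.3 = 688.0 kN/m
FS = 688.0 / 315.6 = 2.180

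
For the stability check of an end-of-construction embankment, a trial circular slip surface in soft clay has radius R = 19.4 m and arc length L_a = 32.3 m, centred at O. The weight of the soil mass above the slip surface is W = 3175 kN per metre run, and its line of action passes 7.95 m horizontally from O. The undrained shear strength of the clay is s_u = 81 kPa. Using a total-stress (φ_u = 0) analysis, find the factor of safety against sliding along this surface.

Taking moments about the centre O, the resisting moment is provided by the undrained shear strength acting along the arc:
M_R = s_u·L_a·R = 81·32.30·19.4 = 50756.2 kN·m/m
M_D = W·d = 3175·7.95 = 25241.2 kN·m/m
FS = M_R / M_D = 50756.2 / 25241.2 = 2.011

FS = 2.01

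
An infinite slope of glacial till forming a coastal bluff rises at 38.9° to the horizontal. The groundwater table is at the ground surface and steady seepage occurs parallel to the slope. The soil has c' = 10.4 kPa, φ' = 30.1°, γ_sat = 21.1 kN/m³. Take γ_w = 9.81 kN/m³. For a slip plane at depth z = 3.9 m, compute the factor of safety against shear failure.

With seepage parallel to the slope and the water table at the surface, the effective normal stress on the slip plane uses the buoyant unit weight γ' = γ_sat − γ_w while the driving shear stress uses γ_sat:
FS = [c' + γ' z cos²β tanφ'] / [γ_sat z sinβ cosβ]
γ' = 21.1 − 9.81 = 11.29 kN/m³
Numerator = 10.4 + 11.29·3.9·cos²38.9°·tan30.1° = 10.4 + 11.29·3.9·0.6057·0.5797 = 25.859 kPa
Denominator = 21.1·3.9·sin38.9°·cos38.9° = 21.1·3.9·0.6280·0.7782 = 40.216 kPa
FS = 25.859 / 40.216 = 0.643

FS = 0.64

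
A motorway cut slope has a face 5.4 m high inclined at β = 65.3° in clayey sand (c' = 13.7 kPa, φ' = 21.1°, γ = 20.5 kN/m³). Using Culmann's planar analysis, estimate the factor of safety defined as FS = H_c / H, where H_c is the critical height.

H_c = (4c'/γ) · sinβ cosφ' / [1 − cos(β − φ')]
    = (4·13.7/20.5) · sin65.3°·cos21.1° / [1 − cos44.2°]
    = 2.673 · 0.8476 / 0.2831 = 8.00 m
FS = H_c / H = 8.00 / 5.4 = 1.482

FS = 1.48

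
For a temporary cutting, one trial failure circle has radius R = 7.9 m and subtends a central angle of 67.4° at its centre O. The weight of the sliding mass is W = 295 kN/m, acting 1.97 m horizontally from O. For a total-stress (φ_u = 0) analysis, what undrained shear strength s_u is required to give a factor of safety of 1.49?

s_u = 11.8 kPa

FS = s_u·L_a·R / (W·d), so s_u = FS·W·d / (L_a·R).
Arc length L_a = R·θ = 7.9·(67.4°·π/180) = 7.9·1.1764 = 9.29 m
s_u = 1.49·295·1.97 / (9.29·7.9) = 865.9 / 73.42 = 11.79 kPa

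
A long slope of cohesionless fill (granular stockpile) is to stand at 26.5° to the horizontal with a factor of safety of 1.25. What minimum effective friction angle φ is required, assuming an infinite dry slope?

φ = 31.9°

FS = tanφ/tanβ ⇒ tanφ = FS · tanβ = 1.25 · tan26.5° = 0.6232
φ = arctan(0.6232) = 31.93°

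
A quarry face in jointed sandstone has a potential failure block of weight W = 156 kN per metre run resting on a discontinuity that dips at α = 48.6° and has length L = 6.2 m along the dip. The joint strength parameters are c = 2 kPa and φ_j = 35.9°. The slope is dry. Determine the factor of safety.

FS = 0.74

Resolving the block weight along and normal to the plane and applying the Mohr–Coulomb strength on the joint:
N' = W cosα = 156·cos48.6° = 103.2 kN/m
Driving force T = W sinα = 156·sin48.6° = 117.0 kN/m
Resisting force R = c·L + N'·tanφ_j = 2·6.2 + 103.2·tan35.9° = 12.4 + 74.7 = 87.1 kN/m
FS = R / T = 87.1 / 117.0 = 0.744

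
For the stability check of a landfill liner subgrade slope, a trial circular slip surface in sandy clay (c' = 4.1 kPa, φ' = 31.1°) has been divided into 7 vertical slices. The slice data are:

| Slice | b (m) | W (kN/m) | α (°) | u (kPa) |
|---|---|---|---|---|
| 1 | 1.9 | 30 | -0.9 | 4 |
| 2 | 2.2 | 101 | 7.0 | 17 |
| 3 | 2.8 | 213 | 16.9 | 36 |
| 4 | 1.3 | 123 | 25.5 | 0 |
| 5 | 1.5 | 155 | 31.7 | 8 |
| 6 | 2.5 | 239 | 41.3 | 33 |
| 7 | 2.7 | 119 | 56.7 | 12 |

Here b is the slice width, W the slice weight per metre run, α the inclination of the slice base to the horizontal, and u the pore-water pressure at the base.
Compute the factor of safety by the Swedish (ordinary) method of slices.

FS = 0.80

Ordinary method of slices: FS = Σ[c'·Δl_i + (W_i cosα_i − u_i·Δl_i)·tanφ'] / Σ W_i sinα_i, with Δl_i = b_i / cosα_i.
Slice 1: Δl = 1.9/cos(-0.9°) = 1.900 m; N'_1 = 30·cos(-0.9°) − 4·1.900 = 22.4; c'Δl = 7.79; W sinα = -0.5
Slice 2: Δl = 2.2/cos7.0° = 2.217 m; N'_2 = 101·cos7.0° − 17·2.217 = 62.6; c'Δl = 9.09; W sinα = 12.3
Slice 3: Δl = 2.8/cos16.9° = 2.926 m; N'_3 = 213·cos16.9° − 36·2.926 = 98.5; c'Δl = 12.00; W sinα = 61.9
Slice 4: Δl = 1.3/cos25.5° = 1.440 m; N'_4 = 123·cos25.5° − 0·1.440 = 111.0; c'Δl = 5.91; W sinα = 53.0
Slice 5: Δl = 1.5/cos31.7° = 1.763 m; N'_5 = 155·cos31.7° − 8·1.763 = 117.8; c'Δl = 7.23; W sinα = 81.4
Slice 6: Δl = 2.5/cos41.3° = 3.328 m; N'_6 = 239·cos41.3° − 33·3.328 = 69.7; c'Δl = 13.64; W sinα = 157.7
Slice 7: Δl = 2.7/cos56.7° = 4.918 m; N'_7 = 119·cos56.7° − 12·4.918 = 6.3; c'Δl = 20.16; W sinα = 99.5
Σc'Δl = 75.8 kN/m; ΣN' = 488.3 kN/m; ΣW sinα = 465.4 kN/m
Resisting = 75.8 + 488.3·tan31.1° = 75.8 + 294.5 = 370.4 kN/m
FS = 370.4 / 465.4 = 0.796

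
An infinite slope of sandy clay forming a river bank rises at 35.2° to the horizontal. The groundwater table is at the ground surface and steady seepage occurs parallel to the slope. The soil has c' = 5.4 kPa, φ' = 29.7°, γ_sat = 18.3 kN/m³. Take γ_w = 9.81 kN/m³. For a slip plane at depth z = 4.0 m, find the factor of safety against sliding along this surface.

FS = 0.53

With seepage parallel to the slope and the water table at the surface, the effective normal stress on the slip plane uses the buoyant unit weight γ' = γ_sat − γ_w while the driving shear stress uses γ_sat:
FS = [c' + γ' z cos²β tanφ'] / [γ_sat z sinβ cosβ]
γ' = 18.3 − 9.81 = 8.49 kN/m³
Numerator = 5.4 + 8.49·4.0·cos²35.2°·tan29.7° = 5.4 + 8.49·4.0·0.6677·0.5704 = 18.334 kPa
Denominator = 18.3·4.0·sin35.2°·cos35.2° = 18.3·4.0·0.5764·0.8171 = 34.479 kPa
FS = 18.334 / 34.479 = 0.532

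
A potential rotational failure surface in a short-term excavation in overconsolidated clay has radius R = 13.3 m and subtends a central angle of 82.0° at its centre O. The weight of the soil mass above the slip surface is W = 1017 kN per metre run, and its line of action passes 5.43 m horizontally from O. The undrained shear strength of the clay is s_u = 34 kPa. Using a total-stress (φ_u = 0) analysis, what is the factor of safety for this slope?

FS = 1.56

Taking moments about the centre O, the resisting moment is provided by the undrained shear strength acting along the arc:
Arc length L_a = R·θ = 13.3·(82.0°·π/180) = 13.3·1.4312 = 19.03 m
M_R = s_u·L_a·R = 34·19.03·13.3 = 8607.4 kN·m/m
M_D = W·d = 1017·5.43 = 5522.3 kN·m/m
FS = M_R / M_D = 8607.4 / 5522.3 = 1.559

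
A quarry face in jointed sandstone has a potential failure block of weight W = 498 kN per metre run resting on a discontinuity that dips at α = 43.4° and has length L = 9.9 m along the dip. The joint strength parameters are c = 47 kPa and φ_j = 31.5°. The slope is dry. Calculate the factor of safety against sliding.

Resolving the block weight along and normal to the plane and applying the Mohr–Coulomb strength on the joint:
N' = W cosα = 498·cos43.4° = 361.8 kN/m
Driving force T = W sinα = 498·sin43.4° = 342.2 kN/m
Resisting force R = c·L + N'·tanφ_j = 47·9.9 + 361.8·tan31.5° = 465.3 + 221.7 = 687.0 kN/m
FS = R / T = 687.0 / 342.2 = 2.008

FS = 2.01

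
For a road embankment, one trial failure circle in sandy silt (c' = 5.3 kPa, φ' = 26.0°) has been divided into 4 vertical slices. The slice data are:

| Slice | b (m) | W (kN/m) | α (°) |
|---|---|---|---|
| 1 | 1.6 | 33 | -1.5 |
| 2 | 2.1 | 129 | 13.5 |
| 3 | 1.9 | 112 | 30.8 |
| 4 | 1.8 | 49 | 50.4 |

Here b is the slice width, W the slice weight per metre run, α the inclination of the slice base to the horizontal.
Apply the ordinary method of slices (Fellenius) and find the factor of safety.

FS = 1.50

Ordinary method of slices: FS = Σ[c'·Δl_i + (W_i cosα_i)·tanφ'] / Σ W_i sinα_i, with Δl_i = b_i / cosα_i.
Slice 1: Δl = 1.6/cos(-1.5°) = 1.601 m; N'_1 = 33·cos(-1.5°) = 33.0; c'Δl = 8.48; W sinα = -0.9
Slice 2: Δl = 2.1/cos13.5° = 2.160 m; N'_2 = 129·cos13.5° = 125.4; c'Δl = 11.45; W sinα = 30.1
Slice 3: Δl = 1.9/cos30.8° = 2.212 m; N'_3 = 112·cos30.8° = 96.2; c'Δl = 11.72; W sinα = 57.3
Slice 4: Δl = 1.8/cos50.4° = 2.824 m; N'_4 = 49·cos50.4° = 31.2; c'Δl = 14.97; W sinα = 37.8
Σc'Δl = 46.6 kN/m; ΣN' = 285.9 kN/m; ΣW sinα = 124.4 kN/m
Resisting = 46.6 + 285.9·tan26.0° = 46.6 + 139.4 = 186.0 kN/m
FS = 186.0 / 124.4 = 1.496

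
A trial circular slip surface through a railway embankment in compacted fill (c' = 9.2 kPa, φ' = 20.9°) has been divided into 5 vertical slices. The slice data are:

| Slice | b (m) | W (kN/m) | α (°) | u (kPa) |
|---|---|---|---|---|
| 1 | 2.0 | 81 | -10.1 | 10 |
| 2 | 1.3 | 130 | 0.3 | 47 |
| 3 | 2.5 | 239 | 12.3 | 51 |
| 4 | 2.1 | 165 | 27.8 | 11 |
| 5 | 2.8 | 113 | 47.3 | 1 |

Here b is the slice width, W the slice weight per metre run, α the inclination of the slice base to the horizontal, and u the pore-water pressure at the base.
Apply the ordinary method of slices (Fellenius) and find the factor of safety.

FS = 1.40

Ordinary method of slices: FS = Σ[c'·Δl_i + (W_i cosα_i − u_i·Δl_i)·tanφ'] / Σ W_i sinα_i, with Δl_i = b_i / cosα_i.
Slice 1: Δl = 2.0/cos(-10.1°) = 2.031 m; N'_1 = 81·cos(-10.1°) − 10·2.031 = 59.4; c'Δl = 18.69; W sinα = -14.2
Slice 2: Δl = 1.3/cos0.3° = 1.300 m; N'_2 = 130·cos0.3° − 47·1.300 = 68.9; c'Δl = 11.96; W sinα = 0.7
Slice 3: Δl = 2.5/cos12.3° = 2.559 m; N'_3 = 239·cos12.3° − 51·2.559 = 103.0; c'Δl = 23.54; W sinα = 50.9
Slice 4: Δl = 2.1/cos27.8° = 2.374 m; N'_4 = 165·cos27.8° − 11·2.374 = 119.8; c'Δl = 21.84; W sinα = 77.0
Slice 5: Δl = 2.8/cos47.3° = 4.129 m; N'_5 = 113·cos47.3° − 1·4.129 = 72.5; c'Δl = 37.99; W sinα = 83.0
Σc'Δl = 114.0 kN/m; ΣN' = 423.7 kN/m; ΣW sinα = 197.4 kN/m
Resisting = 114.0 + 423.7·tan20.9° = 114.0 + 161.8 = 275.8 kN/m
FS = 275.8 / 197.4 = 1.397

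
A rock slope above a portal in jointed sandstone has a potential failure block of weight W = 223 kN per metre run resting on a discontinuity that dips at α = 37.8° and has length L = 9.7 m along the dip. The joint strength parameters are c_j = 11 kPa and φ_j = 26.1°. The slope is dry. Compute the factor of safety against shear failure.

Resolving the block weight along and normal to the plane and applying the Mohr–Coulomb strength on the joint:
N' = W cosα = 223·cos37.8° = 176.2 kN/m
Driving force T = W sinα = 223·sin37.8° = 136.7 kN/m
Resisting force R = c_j·L + N'·tanφ_j = 11·9.7 + 176.2·tan26.1° = 106.7 + 86.3 = 193.0 kN/m
FS = R / T = 193.0 / 136.7 = 1.412

FS = 1.41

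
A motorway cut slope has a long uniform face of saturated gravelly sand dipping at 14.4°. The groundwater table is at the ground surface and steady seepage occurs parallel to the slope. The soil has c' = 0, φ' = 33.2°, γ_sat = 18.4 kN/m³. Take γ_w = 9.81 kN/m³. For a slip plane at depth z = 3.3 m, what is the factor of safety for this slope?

With seepage parallel to the slope and the water table at the surface, the effective normal stress on the slip plane uses the buoyant unit weight γ' = γ_sat − γ_w while the driving shear stress uses γ_sat:
FS = [c' + γ' z cos²β tanφ'] / [γ_sat z sinβ cosβ]
(For c' = 0 this reduces to FS = (γ'/γ_sat)·tanφ'/tanβ.)
γ' = 18.4 − 9.81 = 8.59 kN/m³
Numerator = 0.0 + 8.59·3.3·cos²14.4°·tan33.2° = 0.0 + 8.59·3.3·0.9382·0.6544 = 17.403 kPa
Denominator = 18.4·3.3·sin14.4°·cos14.4° = 18.4·3.3·0.2487·0.9686 = 14.626 kPa
FS = 17.403 / 14.626 = 1.190

FS = 1.19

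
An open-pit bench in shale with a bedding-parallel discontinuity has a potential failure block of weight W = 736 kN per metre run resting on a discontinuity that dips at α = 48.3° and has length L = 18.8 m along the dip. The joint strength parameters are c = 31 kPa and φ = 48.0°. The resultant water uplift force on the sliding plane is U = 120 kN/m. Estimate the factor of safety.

Resolving the block weight along and normal to the plane and applying the Mohr–Coulomb strength on the joint:
N' = W cosα − U = 736·cos48.3° − 120 = 369.6 kN/m
Driving force T = W sinα = 736·sin48.3° = 549.5 kN/m
Resisting force R = c·L + N'·tanφ = 31·18.8 + 369.6·tan48.0° = 582.8 + 410.5 = 993.3 kN/m
FS = R / T = 993.3 / 549.5 = 1.808

FS = 1.81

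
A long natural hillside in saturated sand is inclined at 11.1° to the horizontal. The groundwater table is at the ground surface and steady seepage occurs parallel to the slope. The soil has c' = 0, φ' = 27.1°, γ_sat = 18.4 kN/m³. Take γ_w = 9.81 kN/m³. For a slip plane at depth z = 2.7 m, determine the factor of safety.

FS = 1.22

With seepage parallel to the slope and the water table at the surface, the effective normal stress on the slip plane uses the buoyant unit weight γ' = γ_sat − γ_w while the driving shear stress uses γ_sat:
FS = [c' + γ' z cos²β tanφ'] / [γ_sat z sinβ cosβ]
(For c' = 0 this reduces to FS = (γ'/γ_sat)·tanφ'/tanβ.)
γ' = 18.4 − 9.81 = 8.59 kN/m³
Numerator = 0.0 + 8.59·2.7·cos²11.1°·tan27.1° = 0.0 + 8.59·2.7·0.9629·0.5117 = 11.429 kPa
Denominator = 18.4·2.7·sin11.1°·cos11.1° = 18.4·2.7·0.1925·0.9813 = 9.386 kPa
FS = 11.429 / 9.386 = 1.218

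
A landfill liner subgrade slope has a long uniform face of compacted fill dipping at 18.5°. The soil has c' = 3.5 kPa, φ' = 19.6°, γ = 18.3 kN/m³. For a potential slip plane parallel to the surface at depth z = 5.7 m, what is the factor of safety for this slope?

For an infinite slope with a slip plane parallel to the surface (no pore pressure): FS = [c' + γz cos²β tanφ'] / [γz sinβ cosβ].
γz = 18.3·5.7 = 104.31 kN/m²
Numerator = 3.5 + 104.31·cos²18.5°·tan19.6° = 3.5 + 104.31·0.8993·0.3561 = 36.903 kPa
Denominator = 104.31·sin18.5°·cos18.5° = 104.31·0.3173·0.9483 = 31.388 kPa
FS = 36.903 / 31.388 = 1.176

FS = 1.18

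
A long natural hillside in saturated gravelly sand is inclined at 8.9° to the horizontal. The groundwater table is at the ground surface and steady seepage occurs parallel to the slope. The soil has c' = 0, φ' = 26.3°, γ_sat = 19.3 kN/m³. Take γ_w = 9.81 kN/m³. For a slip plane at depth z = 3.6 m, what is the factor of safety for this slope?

FS = 1.55

With seepage parallel to the slope and the water table at the surface, the effective normal stress on the slip plane uses the buoyant unit weight γ' = γ_sat − γ_w while the driving shear stress uses γ_sat:
FS = [c' + γ' z cos²β tanφ'] / [γ_sat z sinβ cosβ]
(For c' = 0 this reduces to FS = (γ'/γ_sat)·tanφ'/tanβ.)
γ' = 19.3 − 9.81 = 9.49 kN/m³
Numerator = 0.0 + 9.49·3.6·cos²8.9°·tan26.3° = 0.0 + 9.49·3.6·0.9761·0.4942 = 16.481 kPa
Denominator = 19.3·3.6·sin8.9°·cos8.9° = 19.3·3.6·0.1547·0.9880 = 10.620 kPa
FS = 16.481 / 10.620 = 1.552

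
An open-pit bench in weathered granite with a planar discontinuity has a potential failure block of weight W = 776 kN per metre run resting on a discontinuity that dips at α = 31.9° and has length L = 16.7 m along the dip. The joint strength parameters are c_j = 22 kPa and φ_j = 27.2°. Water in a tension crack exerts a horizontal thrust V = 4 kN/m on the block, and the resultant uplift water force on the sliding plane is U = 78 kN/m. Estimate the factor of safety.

Resolving the block weight along and normal to the plane and applying the Mohr–Coulomb strength on the joint:
N' = W cosα − U − V sinα = 776·cos31.9° − 78 − 4·sin31.9° = 578.7 kN/m
Driving force T = W sinα + V cosα = 776·sin31.9° + 4·cos31.9° = 413.5 kN/m
Resisting force R = c_j·L + N'·tanφ_j = 22·16.7 + 578.7·tan27.2° = 367.4 + 297.4 = 664.8 kN/m
FS = R / T = 664.8 / 413.5 = 1.608

FS = 1.61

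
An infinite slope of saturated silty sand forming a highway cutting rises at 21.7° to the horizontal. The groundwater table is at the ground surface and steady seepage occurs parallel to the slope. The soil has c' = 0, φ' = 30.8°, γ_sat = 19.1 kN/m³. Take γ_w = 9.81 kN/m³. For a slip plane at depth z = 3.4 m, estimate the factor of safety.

FS = 0.73

With seepage parallel to the slope and the water table at the surface, the effective normal stress on the slip plane uses the buoyant unit weight γ' = γ_sat − γ_w while the driving shear stress uses γ_sat:
FS = [c' + γ' z cos²β tanφ'] / [γ_sat z sinβ cosβ]
(For c' = 0 this reduces to FS = (γ'/γ_sat)·tanφ'/tanβ.)
γ' = 19.1 − 9.81 = 9.29 kN/m³
Numerator = 0.0 + 9.29·3.4·cos²21.7°·tan30.8° = 0.0 + 9.29·3.4·0.8633·0.5961 = 16.255 kPa
Denominator = 19.1·3.4·sin21.7°·cos21.7° = 19.1·3.4·0.3697·0.9291 = 22.310 kPa
FS = 16.255 / 22.310 = 0.729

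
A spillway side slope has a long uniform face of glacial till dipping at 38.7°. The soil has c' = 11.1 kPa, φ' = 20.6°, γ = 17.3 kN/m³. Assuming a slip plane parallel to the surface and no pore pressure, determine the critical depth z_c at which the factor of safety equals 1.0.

Setting FS = 1.00 in FS = [c' + γz cos²β tanφ'] / [γz sinβ cosβ] and solving for z:
z = c' / [γ cosβ (FS·sinβ − cosβ·tanφ')]
  = 11.1 / [17.3·cos38.7°·(1.00·sin38.7° − cos38.7°·tan20.6°)]
  = 11.1 / [17.3·0.7804·(1.00·0.6252 − 0.7804·0.3759)]
  = 11.1 / 4.4811 = 2.477 m

z_c = 2.48 m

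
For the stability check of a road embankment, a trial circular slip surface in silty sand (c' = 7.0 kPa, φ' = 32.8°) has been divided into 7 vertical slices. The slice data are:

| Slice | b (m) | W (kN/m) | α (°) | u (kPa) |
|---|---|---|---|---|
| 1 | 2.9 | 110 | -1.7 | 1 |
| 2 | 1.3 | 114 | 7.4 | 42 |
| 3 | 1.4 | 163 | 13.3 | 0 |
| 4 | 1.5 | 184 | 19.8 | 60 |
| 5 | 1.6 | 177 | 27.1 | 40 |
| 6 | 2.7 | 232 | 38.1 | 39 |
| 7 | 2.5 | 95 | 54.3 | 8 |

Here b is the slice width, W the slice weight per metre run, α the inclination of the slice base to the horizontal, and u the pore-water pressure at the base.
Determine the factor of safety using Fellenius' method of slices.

FS = 1.16

Ordinary method of slices: FS = Σ[c'·Δl_i + (W_i cosα_i − u_i·Δl_i)·tanφ'] / Σ W_i sinα_i, with Δl_i = b_i / cosα_i.
Slice 1: Δl = 2.9/cos(-1.7°) = 2.901 m; N'_1 = 110·cos(-1.7°) − 1·2.901 = 107.1; c'Δl = 20.31; W sinα = -3.3
Slice 2: Δl = 1.3/cos7.4° = 1.311 m; N'_2 = 114·cos7.4° − 42·1.311 = 58.0; c'Δl = 9.18; W sinα = 14.7
Slice 3: Δl = 1.4/cos13.3° = 1.439 m; N'_3 = 163·cos13.3° − 0·1.439 = 158.6; c'Δl = 10.07; W sinα = 37.5
Slice 4: Δl = 1.5/cos19.8° = 1.594 m; N'_4 = 184·cos19.8° − 60·1.594 = 77.5; c'Δl = 11.16; W sinα = 62.3
Slice 5: Δl = 1.6/cos27.1° = 1.797 m; N'_5 = 177·cos27.1° − 40·1.797 = 85.7; c'Δl = 12.58; W sinα = 80.6
Slice 6: Δl = 2.7/cos38.1° = 3.431 m; N'_6 = 232·cos38.1° − 39·3.431 = 48.8; c'Δl = 24.02; W sinα = 143.2
Slice 7: Δl = 2.5/cos54.3° = 4.284 m; N'_7 = 95·cos54.3° − 8·4.284 = 21.2; c'Δl = 29.99; W sinα = 77.1
Σc'Δl = 117.3 kN/m; ΣN' = 556.7 kN/m; ΣW sinα = 412.2 kN/m
Resisting = 117.3 + 556.7·tan32.8° = 117.3 + 358.8 = 476.1 kN/m
FS = 476.1 / 412.2 = 1.155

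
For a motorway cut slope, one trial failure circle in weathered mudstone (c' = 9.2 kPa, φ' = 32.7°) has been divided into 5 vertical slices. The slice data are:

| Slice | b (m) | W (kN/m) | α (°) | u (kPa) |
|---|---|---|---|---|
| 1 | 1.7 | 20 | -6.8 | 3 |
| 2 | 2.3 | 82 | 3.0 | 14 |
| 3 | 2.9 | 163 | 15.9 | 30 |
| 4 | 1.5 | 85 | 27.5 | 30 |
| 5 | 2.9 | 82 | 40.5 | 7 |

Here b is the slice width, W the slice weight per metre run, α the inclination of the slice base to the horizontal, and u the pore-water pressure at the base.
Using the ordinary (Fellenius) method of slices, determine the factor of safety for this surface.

FS = 1.71

Ordinary method of slices: FS = Σ[c'·Δl_i + (W_i cosα_i − u_i·Δl_i)·tanφ'] / Σ W_i sinα_i, with Δl_i = b_i / cosα_i.
Slice 1: Δl = 1.7/cos(-6.8°) = 1.712 m; N'_1 = 20·cos(-6.8°) − 3·1.712 = 14.7; c'Δl = 15.75; W sinα = -2.4
Slice 2: Δl = 2.3/cos3.0° = 2.303 m; N'_2 = 82·cos3.0° − 14·2.303 = 49.6; c'Δl = 21.19; W sinα = 4.3
Slice 3: Δl = 2.9/cos15.9° = 3.015 m; N'_3 = 163·cos15.9° − 30·3.015 = 66.3; c'Δl = 27.74; W sinα = 44.7
Slice 4: Δl = 1.5/cos27.5° = 1.691 m; N'_4 = 85·cos27.5° − 30·1.691 = 24.7; c'Δl = 15.56; W sinα = 39.2
Slice 5: Δl = 2.9/cos40.5° = 3.814 m; N'_5 = 82·cos40.5° − 7·3.814 = 35.7; c'Δl = 35.09; W sinα = 53.3
Σc'Δl = 115.3 kN/m; ΣN' = 191.0 kN/m; ΣW sinα = 139.1 kN/m
Resisting = 115.3 + 191.0·tan32.7° = 115.3 + 122.6 = 237.9 kN/m
FS = 237.9 / 139.1 = 1.711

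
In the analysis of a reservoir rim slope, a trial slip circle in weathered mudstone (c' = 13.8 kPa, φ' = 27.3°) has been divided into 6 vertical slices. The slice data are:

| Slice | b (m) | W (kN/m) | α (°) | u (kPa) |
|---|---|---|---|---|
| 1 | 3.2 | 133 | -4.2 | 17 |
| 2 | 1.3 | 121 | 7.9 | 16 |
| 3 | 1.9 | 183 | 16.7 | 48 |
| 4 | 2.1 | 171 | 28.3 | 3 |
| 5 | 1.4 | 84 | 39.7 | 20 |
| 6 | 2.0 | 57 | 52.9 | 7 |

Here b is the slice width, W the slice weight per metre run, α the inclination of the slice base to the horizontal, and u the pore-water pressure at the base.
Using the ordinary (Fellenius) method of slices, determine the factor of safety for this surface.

FS = 1.75

Ordinary method of slices: FS = Σ[c'·Δl_i + (W_i cosα_i − u_i·Δl_i)·tanφ'] / Σ W_i sinα_i, with Δl_i = b_i / cosα_i.
Slice 1: Δl = 3.2/cos(-4.2°) = 3.209 m; N'_1 = 133·cos(-4.2°) − 17·3.209 = 78.1; c'Δl = 44.28; W sinα = -9.7
Slice 2: Δl = 1.3/cos7.9° = 1.312 m; N'_2 = 121·cos7.9° − 16·1.312 = 98.9; c'Δl = 18.11; W sinα = 16.6
Slice 3: Δl = 1.9/cos16.7° = 1.984 m; N'_3 = 183·cos16.7° − 48·1.984 = 80.1; c'Δl = 27.37; W sinα = 52.6
Slice 4: Δl = 2.1/cos28.3° = 2.385 m; N'_4 = 171·cos28.3° − 3·2.385 = 143.4; c'Δl = 32.91; W sinα = 81.1
Slice 5: Δl = 1.4/cos39.7° = 1.820 m; N'_5 = 84·cos39.7° − 20·1.820 = 28.2; c'Δl = 25.11; W sinα = 53.7
Slice 6: Δl = 2.0/cos52.9° = 3.316 m; N'_6 = 57·cos52.9° − 7·3.316 = 11.2; c'Δl = 45.76; W sinα = 45.5
Σc'Δl = 193.5 kN/m; ΣN' = 439.8 kN/m; ΣW sinα = 239.7 kN/m
Resisting = 193.5 + 439.8·tan27.3° = 193.5 + 227.0 = 420.6 kN/m
FS = 420.6 / 239.7 = 1.755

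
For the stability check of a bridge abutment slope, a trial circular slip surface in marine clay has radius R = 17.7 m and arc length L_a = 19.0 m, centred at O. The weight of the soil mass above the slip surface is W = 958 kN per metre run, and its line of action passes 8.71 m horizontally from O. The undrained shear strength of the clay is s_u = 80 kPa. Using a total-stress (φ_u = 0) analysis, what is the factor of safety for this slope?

Taking moments about the centre O, the resisting moment is provided by the undrained shear strength acting along the arc:
M_R = s_u·L_a·R = 80·19.00·17.7 = 26904.0 kN·m/m
M_D = W·d = 958·8.71 = 8344.2 kN·m/m
FS = M_R / M_D = 26904.0 / 8344.2 = 3.224

FS = 3.22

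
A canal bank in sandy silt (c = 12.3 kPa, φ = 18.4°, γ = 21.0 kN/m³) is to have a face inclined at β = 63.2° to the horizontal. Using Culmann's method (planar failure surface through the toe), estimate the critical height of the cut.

Culmann's analysis gives the critical failure plane at α_cr = (β + φ)/2 = (63.2 + 18.4)/2 = 40.8°, and the critical height
H_c = (4c/γ) · sinβ cosφ / [1 − cos(β − φ)]
    = (4·12.3/21.0) · sin63.2°·cos18.4° / [1 − cos(44.8°)]
    = 2.343 · 0.8926·0.9489 / [1 − 0.7096]
    = 2.343 · 0.8470 / 0.2904
    = 6.83 m

H_c = 6.83 m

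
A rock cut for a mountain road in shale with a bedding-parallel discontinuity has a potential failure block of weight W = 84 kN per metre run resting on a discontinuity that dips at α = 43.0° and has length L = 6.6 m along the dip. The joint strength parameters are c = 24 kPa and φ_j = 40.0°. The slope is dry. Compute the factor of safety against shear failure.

FS = 3.66

Resolving the block weight along and normal to the plane and applying the Mohr–Coulomb strength on the joint:
N' = W cosα = 84·cos43.0° = 61.4 kN/m
Driving force T = W sinα = 84·sin43.0° = 57.3 kN/m
Resisting force R = c·L + N'·tanφ_j = 24·6.6 + 61.4·tan40.0° = 158.4 + 51.5 = 209.9 kN/m
FS = R / T = 209.9 / 57.3 = 3.665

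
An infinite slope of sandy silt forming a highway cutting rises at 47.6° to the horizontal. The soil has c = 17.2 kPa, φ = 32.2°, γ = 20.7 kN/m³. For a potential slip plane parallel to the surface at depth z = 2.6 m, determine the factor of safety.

FS = 1.22

For an infinite slope with a slip plane parallel to the surface (no pore pressure): FS = [c + γz cos²β tanφ] / [γz sinβ cosβ].
γz = 20.7·2.6 = 53.82 kN/m²
Numerator = 17.2 + 53.82·cos²47.6°·tan32.2° = 17.2 + 53.82·0.4547·0.6297 = 32.610 kPa
Denominator = 53.82·sin47.6°·cos47.6° = 53.82·0.7385·0.6743 = 26.799 kPa
FS = 32.610 / 26.799 = 1.217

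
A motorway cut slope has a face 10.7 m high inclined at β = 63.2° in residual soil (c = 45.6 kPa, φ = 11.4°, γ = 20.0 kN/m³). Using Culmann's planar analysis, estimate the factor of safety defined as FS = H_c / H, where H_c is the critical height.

FS = 1.95

H_c = (4c/γ) · sinβ cosφ / [1 − cos(β − φ)]
    = (4·45.6/20.0) · sin63.2°·cos11.4° / [1 − cos51.8°]
    = 9.120 · 0.8750 / 0.3816 = 20.91 m
FS = H_c / H = 20.91 / 10.7 = 1.954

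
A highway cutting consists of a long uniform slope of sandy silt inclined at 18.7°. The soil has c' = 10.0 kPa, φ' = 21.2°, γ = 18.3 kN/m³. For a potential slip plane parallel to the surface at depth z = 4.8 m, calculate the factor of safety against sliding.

FS = 1.52

For an infinite slope with a slip plane parallel to the surface (no pore pressure): FS = [c' + γz cos²β tanφ'] / [γz sinβ cosβ].
γz = 18.3·4.8 = 87.84 kN/m²
Numerator = 10.0 + 87.84·cos²18.7°·tan21.2° = 10.0 + 87.84·0.8972·0.3879 = 40.569 kPa
Denominator = 87.84·sin18.7°·cos18.7° = 87.84·0.3206·0.9472 = 26.676 kPa
FS = 40.569 / 26.676 = 1.521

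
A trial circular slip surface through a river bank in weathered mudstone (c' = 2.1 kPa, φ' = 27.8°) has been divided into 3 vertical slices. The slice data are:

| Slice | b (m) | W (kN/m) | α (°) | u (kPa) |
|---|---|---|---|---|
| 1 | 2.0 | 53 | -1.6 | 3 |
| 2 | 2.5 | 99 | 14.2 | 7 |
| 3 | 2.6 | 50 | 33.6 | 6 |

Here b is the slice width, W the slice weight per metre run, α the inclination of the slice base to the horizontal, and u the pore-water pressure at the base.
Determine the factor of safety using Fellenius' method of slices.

Ordinary method of slices: FS = Σ[c'·Δl_i + (W_i cosα_i − u_i·Δl_i)·tanφ'] / Σ W_i sinα_i, with Δl_i = b_i / cosα_i.
Slice 1: Δl = 2.0/cos(-1.6°) = 2.001 m; N'_1 = 53·cos(-1.6°) − 3·2.001 = 47.0; c'Δl = 4.20; W sinα = -1.5
Slice 2: Δl = 2.5/cos14.2° = 2.579 m; N'_2 = 99·cos14.2° − 7·2.579 = 77.9; c'Δl = 5.42; W sinα = 24.3
Slice 3: Δl = 2.6/cos33.6° = 3.122 m; N'_3 = 50·cos33.6° − 6·3.122 = 22.9; c'Δl = 6.56; W sinα = 27.7
Σc'Δl = 16.2 kN/m; ΣN' = 147.8 kN/m; ΣW sinα = 50.5 kN/m
Resisting = 16.2 + 147.8·tan27.8° = 16.2 + 77.9 = 94.1 kN/m
FS = 94.1 / 50.5 = 1.864

FS = 1.86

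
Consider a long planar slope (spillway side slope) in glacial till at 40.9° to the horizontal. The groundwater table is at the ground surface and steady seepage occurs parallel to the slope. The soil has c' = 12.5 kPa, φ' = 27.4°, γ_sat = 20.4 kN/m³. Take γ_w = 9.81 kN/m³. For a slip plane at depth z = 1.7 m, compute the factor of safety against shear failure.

With seepage parallel to the slope and the water table at the surface, the effective normal stress on the slip plane uses the buoyant unit weight γ' = γ_sat − γ_w while the driving shear stress uses γ_sat:
FS = [c' + γ' z cos²β tanφ'] / [γ_sat z sinβ cosβ]
γ' = 20.4 − 9.81 = 10.59 kN/m³
Numerator = 12.5 + 10.59·1.7·cos²40.9°·tan27.4° = 12.5 + 10.59·1.7·0.5713·0.5184 = 17.831 kPa
Denominator = 20.4·1.7·sin40.9°·cos40.9° = 20.4·1.7·0.6547·0.7559 = 17.163 kPa
FS = 17.831 / 17.163 = 1.039

FS = 1.04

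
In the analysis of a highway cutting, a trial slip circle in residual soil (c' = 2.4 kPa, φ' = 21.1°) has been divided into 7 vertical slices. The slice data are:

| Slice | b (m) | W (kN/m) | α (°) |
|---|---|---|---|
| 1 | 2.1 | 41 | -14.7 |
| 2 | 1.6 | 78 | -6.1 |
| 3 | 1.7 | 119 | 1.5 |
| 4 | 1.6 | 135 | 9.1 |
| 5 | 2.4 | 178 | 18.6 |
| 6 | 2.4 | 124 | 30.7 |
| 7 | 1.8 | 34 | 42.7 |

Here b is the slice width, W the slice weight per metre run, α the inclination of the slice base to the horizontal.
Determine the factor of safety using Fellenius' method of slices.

FS = 1.98

Ordinary method of slices: FS = Σ[c'·Δl_i + (W_i cosα_i)·tanφ'] / Σ W_i sinα_i, with Δl_i = b_i / cosα_i.
Slice 1: Δl = 2.1/cos(-14.7°) = 2.171 m; N'_1 = 41·cos(-14.7°) = 39.7; c'Δl = 5.21; W sinα = -10.4
Slice 2: Δl = 1.6/cos(-6.1°) = 1.609 m; N'_2 = 78·cos(-6.1°) = 77.6; c'Δl = 3.86; W sinα = -8.3
Slice 3: Δl = 1.7/cos1.5° = 1.701 m; N'_3 = 119·cos1.5° = 119.0; c'Δl = 4.08; W sinα = 3.1
Slice 4: Δl = 1.6/cos9.1° = 1.620 m; N'_4 = 135·cos9.1° = 133.3; c'Δl = 3.89; W sinα = 21.4
Slice 5: Δl = 2.4/cos18.6° = 2.532 m; N'_5 = 178·cos18.6° = 168.7; c'Δl = 6.08; W sinα = 56.8
Slice 6: Δl = 2.4/cos30.7° = 2.791 m; N'_6 = 124·cos30.7° = 106.6; c'Δl = 6.70; W sinα = 63.3
Slice 7: Δl = 1.8/cos42.7° = 2.449 m; N'_7 = 34·cos42.7° = 25.0; c'Δl = 5.88; W sinα = 23.1
Σc'Δl = 35.7 kN/m; ΣN' = 669.8 kN/m; ΣW sinα = 148.9 kN/m
Resisting = 35.7 + 669.8·tan21.1° = 35.7 + 258.4 = 294.1 kN/m
FS = 294.1 / 148.9 = 1.975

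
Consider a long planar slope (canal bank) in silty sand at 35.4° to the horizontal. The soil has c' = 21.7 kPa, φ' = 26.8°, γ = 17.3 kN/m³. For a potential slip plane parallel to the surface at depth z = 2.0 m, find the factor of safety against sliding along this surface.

For an infinite slope with a slip plane parallel to the surface (no pore pressure): FS = [c' + γz cos²β tanφ'] / [γz sinβ cosβ].
γz = 17.3·2.0 = 34.60 kN/m²
Numerator = 21.7 + 34.60·cos²35.4°·tan26.8° = 21.7 + 34.60·0.6644·0.5051 = 33.313 kPa
Denominator = 34.60·sin35.4°·cos35.4° = 34.60·0.5793·0.8151 = 16.338 kPa
FS = 33.313 / 16.338 = 2.039

FS = 2.04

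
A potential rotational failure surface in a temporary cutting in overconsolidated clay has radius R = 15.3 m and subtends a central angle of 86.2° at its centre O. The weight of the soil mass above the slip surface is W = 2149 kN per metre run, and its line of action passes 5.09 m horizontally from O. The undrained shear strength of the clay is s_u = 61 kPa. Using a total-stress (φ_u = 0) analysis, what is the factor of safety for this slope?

Taking moments about the centre O, the resisting moment is provided by the undrained shear strength acting along the arc:
Arc length L_a = R·θ = 15.3·(86.2°·π/180) = 15.3·1.5045 = 23.02 m
M_R = s_u·L_a·R = 61·23.02·15.3 = 21483.1 kN·m/m
M_D = W·d = 2149·5.09 = 10938.4 kN·m/m
FS = M_R / M_D = 21483.1 / 10938.4 = 1.964

FS = 1.96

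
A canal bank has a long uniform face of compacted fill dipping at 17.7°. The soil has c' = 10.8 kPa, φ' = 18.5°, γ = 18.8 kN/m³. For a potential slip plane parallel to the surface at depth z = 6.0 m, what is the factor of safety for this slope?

For an infinite slope with a slip plane parallel to the surface (no pore pressure): FS = [c' + γz cos²β tanφ'] / [γz sinβ cosβ].
γz = 18.8·6.0 = 112.80 kN/m²
Numerator = 10.8 + 112.80·cos²17.7°·tan18.5° = 10.8 + 112.80·0.9076·0.3346 = 45.054 kPa
Denominator = 112.80·sin17.7°·cos17.7° = 112.80·0.3040·0.9527 = 32.671 kPa
FS = 45.054 / 32.671 = 1.379

FS = 1.38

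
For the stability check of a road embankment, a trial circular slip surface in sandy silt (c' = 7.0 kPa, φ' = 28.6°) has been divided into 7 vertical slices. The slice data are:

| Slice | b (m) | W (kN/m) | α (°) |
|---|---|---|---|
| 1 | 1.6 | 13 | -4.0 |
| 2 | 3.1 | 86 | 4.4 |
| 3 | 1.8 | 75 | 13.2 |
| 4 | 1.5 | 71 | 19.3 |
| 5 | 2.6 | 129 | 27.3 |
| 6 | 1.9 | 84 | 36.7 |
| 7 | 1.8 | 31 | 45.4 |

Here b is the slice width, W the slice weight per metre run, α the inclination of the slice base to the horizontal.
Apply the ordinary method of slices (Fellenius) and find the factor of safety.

Ordinary method of slices: FS = Σ[c'·Δl_i + (W_i cosα_i)·tanφ'] / Σ W_i sinα_i, with Δl_i = b_i / cosα_i.
Slice 1: Δl = 1.6/cos(-4.0°) = 1.604 m; N'_1 = 13·cos(-4.0°) = 13.0; c'Δl = 11.23; W sinα = -0.9
Slice 2: Δl = 3.1/cos4.4° = 3.109 m; N'_2 = 86·cos4.4° = 85.7; c'Δl = 21.76; W sinα = 6.6
Slice 3: Δl = 1.8/cos13.2° = 1.849 m; N'_3 = 75·cos13.2° = 73.0; c'Δl = 12.94; W sinα = 17.1
Slice 4: Δl = 1.5/cos19.3° = 1.589 m; N'_4 = 71·cos19.3° = 67.0; c'Δl = 11.13; W sinα = 23.5
Slice 5: Δl = 2.6/cos27.3° = 2.926 m; N'_5 = 129·cos27.3° = 114.6; c'Δl = 20.48; W sinα = 59.2
Slice 6: Δl = 1.9/cos36.7° = 2.370 m; N'_6 = 84·cos36.7° = 67.3; c'Δl = 16.59; W sinα = 50.2
Slice 7: Δl = 1.8/cos45.4° = 2.564 m; N'_7 = 31·cos45.4° = 21.8; c'Δl = 17.94; W sinα = 22.1
Σc'Δl = 112.1 kN/m; ΣN' = 442.5 kN/m; ΣW sinα = 177.7 kN/m
Resisting = 112.1 + 442.5·tan28.6° = 112.1 + 241.3 = 353.3 kN/m
FS = 353.3 / 177.7 = 1.988

FS = 1.99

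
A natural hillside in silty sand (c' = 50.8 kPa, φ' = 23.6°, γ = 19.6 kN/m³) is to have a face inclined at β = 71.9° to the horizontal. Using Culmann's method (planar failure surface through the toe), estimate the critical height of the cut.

H_c = 26.97 m

Culmann's analysis gives the critical failure plane at α_cr = (β + φ')/2 = (71.9 + 23.6)/2 = 47.8°, and the critical height
H_c = (4c'/γ) · sinβ cosφ' / [1 − cos(β − φ')]
    = (4·50.8/19.6) · sin71.9°·cos23.6° / [1 − cos(48.3°)]
    = 10.367 · 0.9505·0.9164 / [1 − 0.6652]
    = 10.367 · 0.8710 / 0.3348
    = 26.97 m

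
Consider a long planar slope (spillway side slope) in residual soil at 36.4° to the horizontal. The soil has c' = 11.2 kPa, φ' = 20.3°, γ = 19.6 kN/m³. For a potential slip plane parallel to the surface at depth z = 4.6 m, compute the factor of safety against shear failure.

FS = 0.76

For an infinite slope with a slip plane parallel to the surface (no pore pressure): FS = [c' + γz cos²β tanφ'] / [γz sinβ cosβ].
γz = 19.6·4.6 = 90.16 kN/m²
Numerator = 11.2 + 90.16·cos²36.4°·tan20.3° = 11.2 + 90.16·0.6479·0.3699 = 32.807 kPa
Denominator = 90.16·sin36.4°·cos36.4° = 90.16·0.5934·0.8049 = 43.064 kPa
FS = 32.807 / 43.064 = 0.762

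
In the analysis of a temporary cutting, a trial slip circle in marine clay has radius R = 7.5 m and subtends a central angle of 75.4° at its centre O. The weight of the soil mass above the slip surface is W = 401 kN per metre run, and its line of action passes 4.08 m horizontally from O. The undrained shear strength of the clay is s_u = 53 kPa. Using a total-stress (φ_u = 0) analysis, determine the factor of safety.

Taking moments about the centre O, the resisting moment is provided by the undrained shear strength acting along the arc:
Arc length L_a = R·θ = 7.5·(75.4°·π/180) = 7.5·1.3160 = 9.87 m
M_R = s_u·L_a·R = 53·9.87·7.5 = 3923.3 kN·m/m
M_D = W·d = 401·4.08 = 1636.1 kN·m/m
FS = M_R / M_D = 3923.3 / 1636.1 = 2.398

FS = 2.40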